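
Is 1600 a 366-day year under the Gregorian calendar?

Yes

1600 is a leap year (divisible by 400).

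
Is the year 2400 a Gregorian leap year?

Yes

2400 is a leap year (divisible by 400).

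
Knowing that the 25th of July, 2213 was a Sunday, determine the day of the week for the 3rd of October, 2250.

Thursday

From July 25, 2213 to July 25, 2250: 37 years, of which 9 contain a Feb 29 — 28×365 + 9×366 = 13514 days.
July 2250: 31 − 25 = 6 days remain.
Then August (31), September (30): 31 + 30 = 61 days.
October 1–3, 2250: 3 days.
Residual: 70 days.
Total: 13584 days.
13584 mod 7 = 4, so 4 days after Sunday is Thursday.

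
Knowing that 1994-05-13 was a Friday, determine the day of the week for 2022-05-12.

Thursday

From May 13, 1994 to May 13, 2021: 27 years, of which 7 contain a Feb 29 — 20×365 + 7×366 = 9862 days.
(2000 is a leap year (divisible by 400).)
May 2021: 31 − 13 = 18 days remain.
Then 11 full months totalling 334 days.
May 1–12, 2022: 12 days.
Residual: 364 days.
Total: 10226 days.
10226 mod 7 = 6, so 6 days after Friday is Thursday.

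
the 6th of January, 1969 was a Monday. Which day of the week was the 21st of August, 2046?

Tuesday

From January 6, 1969 to January 6, 2046: 77 years, of which 19 contain a Feb 29 — 58×365 + 19×366 = 28124 days.
(2000 is a leap year (divisible by 400).)
January 2046: 31 − 6 = 25 days remain.
Then February 2046 (28), March (31), April (30), May (31), June (30), July (31): 28 + 31 + 30 + 31 + 30 + 31 = 181 days.
August 1–21, 2046: 21 days.
Residual: 227 days.
Total: 28351 days.
28351 mod 7 = 1, so 1 day after Monday is Tuesday.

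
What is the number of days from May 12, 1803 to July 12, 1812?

From May 12, 1803 to May 12, 1812: 9 years, of which 3 contain a Feb 29 — 6×365 + 3×366 = 3288 days.
May 1812: 31 − 12 = 19 days remain.
Then June (30): 30 days.
July 1–12, 1812: 12 days.
Residual: 61 days.
Total: 3349 days.

3349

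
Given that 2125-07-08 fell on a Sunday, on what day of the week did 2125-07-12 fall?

Thursday

Within July 2125: 12 − 8 = 4 days.
4 mod 7 = 4, so 4 days after Sunday is Thursday.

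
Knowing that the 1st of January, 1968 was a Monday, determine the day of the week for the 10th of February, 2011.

Thursday

From January 1, 1968 to January 1, 2011: 43 years, of which 11 contain a Feb 29 — 32×365 + 11×366 = 15706 days.
(2000 is a leap year (divisible by 400).)
January 2011: 31 − 1 = 30 days remain.
February 1–10, 2011: 10 days (2011 is not a leap year).
Residual: 40 days.
Total: 15746 days.
15746 mod 7 = 3, so 3 days after Monday is Thursday.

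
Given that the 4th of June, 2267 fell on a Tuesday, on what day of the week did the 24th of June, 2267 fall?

Monday

Within June 2267: 24 − 4 = 20 days.
20 mod 7 = 6, so 6 days after Tuesday is Monday.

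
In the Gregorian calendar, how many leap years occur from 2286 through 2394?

26

Years divisible by 4: 2288, 2292, …, 2392 — 27 in all.
Of these, 2300 is divisible by 100 but not 400, so not leap.
Leap years: 27 − 1 = 26.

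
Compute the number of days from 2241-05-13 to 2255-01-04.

4984

From May 13, 2241 to May 13, 2254: 13 years, of which 3 contain a Feb 29 — 10×365 + 3×366 = 4748 days.
May 2254: 31 − 13 = 18 days remain.
Then June (30), July (31), August (31), September (30), October (31), November (30), December (31): 30 + 31 + 31 + 30 + 31 + 30 + 31 = 214 days.
January 1–4, 2255: 4 days.
Residual: 236 days.
Total: 4984 days.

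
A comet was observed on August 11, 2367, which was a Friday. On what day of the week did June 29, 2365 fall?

Count forward from the earlier date (June 29, 2365) to the later (August 11, 2367):
June 2365: 30 − 29 = 1 day remains.
Then 25 full months totalling 761 days.
August 1–11, 2367: 11 days.
Total: 1 + 761 + 11 = 773 days.
773 mod 7 = 3, so 3 days before Friday is Tuesday.

Tuesday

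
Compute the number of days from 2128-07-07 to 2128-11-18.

134

July 2128: 31 − 7 = 24 days remain.
Then August (31), September (30), October (31): 31 + 30 + 31 = 92 days.
November 1–18, 2128: 18 days.
Total: 24 + 92 + 18 = 134 days.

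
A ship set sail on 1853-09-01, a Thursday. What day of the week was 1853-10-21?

Friday

September 1853: 30 − 1 = 29 days remain.
October 1–21, 1853: 21 days.
Total: 29 + 21 = 50 days.
50 mod 7 = 1, so 1 day after Thursday is Friday.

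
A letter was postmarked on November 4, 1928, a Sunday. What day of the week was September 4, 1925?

Count forward from the earlier date (September 4, 1925) to the later (November 4, 1928):
Day-of-year of September 4, 1925: 247.
Day-of-year of November 4, 1928: 309.
1925 has 365 days, so 365 − 247 = 118 days remain in 1925.
Full years: 1926: 365; 1927: 365. Sum = 730.
Total: 118 + 730 + 309 = 1157 days.
1157 mod 7 = 2, so 2 days before Sunday is Friday.

Friday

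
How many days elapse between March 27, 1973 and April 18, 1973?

22

March 1973: 31 − 27 = 4 days remain.
April 1–18, 1973: 18 days.
Total: 4 + 18 = 22 days.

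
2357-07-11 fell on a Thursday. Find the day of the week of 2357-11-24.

Sunday

July 2357: 31 − 11 = 20 days remain.
Then August (31), September (30), October (31): 31 + 30 + 31 = 92 days.
November 1–24, 2357: 24 days.
Total: 20 + 92 + 24 = 136 days.
136 mod 7 = 3, so 3 days after Thursday is Sunday.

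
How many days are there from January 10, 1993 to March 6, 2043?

From January 10, 1993 to January 10, 2043: 50 years, of which 12 contain a Feb 29 — 38×365 + 12×366 = 18262 days.
(2000 is a leap year (divisible by 400).)
January 2043: 31 − 10 = 21 days remain.
Then February 2043 (28): 28 days.
March 1–6, 2043: 6 days.
Residual: 55 days.
Total: 18317 days.

18317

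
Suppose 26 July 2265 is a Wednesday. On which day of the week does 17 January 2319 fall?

From July 26, 2265 to July 26, 2318: 53 years, of which 12 contain a Feb 29 — 41×365 + 12×366 = 19357 days.
(2300 is not a leap year (divisible by 100 but not 400).)
July 2318: 31 − 26 = 5 days remain.
Then August (31), September (30), October (31), November (30), December (31): 31 + 30 + 31 + 30 + 31 = 153 days.
January 1–17, 2319: 17 days.
Residual: 175 days.
Total: 19532 days.
19532 mod 7 = 2, so 2 days after Wednesday is Friday.

Friday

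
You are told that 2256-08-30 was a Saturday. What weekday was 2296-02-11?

Tuesday

Day-of-year of August 30, 2256: 243.
Day-of-year of February 11, 2296: 42.
2256 has 366 days, so 366 − 243 = 123 days remain in 2256.
Full years 2257–2295: 30 common + 9 leap = 30×365 + 9×366 = 14244 days.
Total: 123 + 14244 + 42 = 14409 days.
14409 mod 7 = 3, so 3 days after Saturday is Tuesday.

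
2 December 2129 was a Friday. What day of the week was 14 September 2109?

Saturday

Count forward from the earlier date (September 14, 2109) to the later (December 2, 2129):
Day-of-year of September 14, 2109: 257.
Day-of-year of December 2, 2129: 336.
2109 has 365 days, so 365 − 257 = 108 days remain in 2109.
Full years 2110–2128: 14 common + 5 leap = 14×365 + 5×366 = 6940 days.
Total: 108 + 6940 + 336 = 7384 days.
7384 mod 7 = 6, so 6 days before Friday is Saturday.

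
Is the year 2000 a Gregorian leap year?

Yes

2000 is a leap year (divisible by 400).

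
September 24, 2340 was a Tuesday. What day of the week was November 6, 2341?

Thursday

Day-of-year of September 24, 2340: 268.
Day-of-year of November 6, 2341: 310.
2340 has 366 days, so 366 − 268 = 98 days remain in 2340.
Total: 98 + 310 = 408 days.
408 mod 7 = 2, so 2 days after Tuesday is Thursday.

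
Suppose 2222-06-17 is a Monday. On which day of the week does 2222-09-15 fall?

Sunday

June 2222: 30 − 17 = 13 days remain.
Then July (31), August (31): 31 + 31 = 62 days.
September 1–15, 2222: 15 days.
Total: 13 + 62 + 15 = 90 days.
90 mod 7 = 6, so 6 days after Monday is Sunday.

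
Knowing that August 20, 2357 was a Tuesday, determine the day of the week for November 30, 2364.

Day-of-year of August 20, 2357: 232.
Day-of-year of November 30, 2364: 335.
2357 has 365 days, so 365 − 232 = 133 days remain in 2357.
Full years: 2358: 365; 2359: 365; 2360: 366; 2361: 365; 2362: 365; 2363: 365. Sum = 2191.
Total: 133 + 2191 + 335 = 2659 days.
2659 mod 7 = 6, so 6 days after Tuesday is Monday.

Monday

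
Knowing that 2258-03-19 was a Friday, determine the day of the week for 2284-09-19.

From March 19, 2258 to March 19, 2284: 26 years, of which 7 contain a Feb 29 — 19×365 + 7×366 = 9497 days.
March 2284: 31 − 19 = 12 days remain.
Then April (30), May (31), June (30), July (31), August (31): 30 + 31 + 30 + 31 + 31 = 153 days.
September 1–19, 2284: 19 days.
Residual: 184 days.
Total: 9681 days.
9681 is a multiple of 7, so 2284-09-19 falls on the same weekday: Friday.

Friday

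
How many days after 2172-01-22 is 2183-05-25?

4141

From January 22, 2172 to January 22, 2183: 11 years, of which 3 contain a Feb 29 — 8×365 + 3×366 = 4018 days.
January 2183: 31 − 22 = 9 days remain.
Then February 2183 (28), March (31), April (30): 28 + 31 + 30 = 89 days.
May 1–25, 2183: 25 days.
Residual: 123 days.
Total: 4141 days.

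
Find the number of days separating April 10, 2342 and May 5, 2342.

April 2342: 30 − 10 = 20 days remain.
May 1–5, 2342: 5 days.
Total: 20 + 5 = 25 days.

25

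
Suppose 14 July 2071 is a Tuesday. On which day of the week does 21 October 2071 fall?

Wednesday

July 2071: 31 − 14 = 17 days remain.
Then August (31), September (30): 31 + 30 = 61 days.
October 1–21, 2071: 21 days.
Total: 17 + 61 + 21 = 99 days.
99 mod 7 = 1, so 1 day after Tuesday is Wednesday.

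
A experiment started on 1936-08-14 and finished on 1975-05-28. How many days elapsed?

14166

Day-of-year of August 14, 1936: 227.
Day-of-year of May 28, 1975: 148.
1936 has 366 days, so 366 − 227 = 139 days remain in 1936.
Full years 1937–1974: 29 common + 9 leap = 29×365 + 9×366 = 13879 days.
Total: 139 + 13879 + 148 = 14166 days.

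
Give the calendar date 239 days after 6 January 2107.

2 September 2107

Count 239 days after January 6, 2107:
January 2107: 31 − 6 = 25 days remain.
Then February 2107 (28), March (31), April (30), May (31), June (30), July (31), August (31): 28 + 31 + 30 + 31 + 30 + 31 + 31 = 212 days.
September 1–2, 2107: 2 days.
Total: 25 + 212 + 2 = 239 days.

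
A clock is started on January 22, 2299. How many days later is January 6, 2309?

3636

From January 22, 2299 to January 22, 2308: 9 years, of which 1 contains a Feb 29 — 8×365 + 1×366 = 3286 days.
(2300 is not a leap year (divisible by 100 but not 400).)
January 2308: 31 − 22 = 9 days remain.
Then 11 full months totalling 335 days.
January 1–6, 2309: 6 days.
Residual: 350 days.
Total: 3636 days.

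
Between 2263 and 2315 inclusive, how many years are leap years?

Years divisible by 4: 2264, 2268, …, 2312 — 13 in all.
Of these, 2300 is divisible by 100 but not 400, so not leap.
Leap years: 13 − 1 = 12.

12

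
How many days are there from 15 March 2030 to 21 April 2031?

March 15, 2030 → March 15, 2031: 365 days.
March 2031: 31 − 15 = 16 days remain.
April 1–21, 2031: 21 days.
Residual: 37 days.
Total: 402 days.

402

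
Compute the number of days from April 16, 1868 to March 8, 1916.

From April 16, 1868 to April 16, 1915: 47 years, of which 10 contain a Feb 29 — 37×365 + 10×366 = 17165 days.
(1900 is not a leap year (divisible by 100 but not 400).)
April 1915: 30 − 16 = 14 days remain.
Then 10 full months totalling 305 days.
March 1–8, 1916: 8 days.
Residual: 327 days.
Total: 17492 days.

17492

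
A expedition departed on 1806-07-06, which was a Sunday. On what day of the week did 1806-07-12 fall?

Saturday

Within July 1806: 12 − 6 = 6 days.
6 mod 7 = 6, so 6 days after Sunday is Saturday.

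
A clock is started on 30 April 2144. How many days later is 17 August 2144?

109

April 2144: 30 − 30 = 0 days remain.
Then May (31), June (30), July (31): 31 + 30 + 31 = 92 days.
August 1–17, 2144: 17 days.
Total: 0 + 92 + 17 = 109 days.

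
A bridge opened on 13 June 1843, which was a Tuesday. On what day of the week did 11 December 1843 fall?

June 1843: 30 − 13 = 17 days remain.
Then July (31), August (31), September (30), October (31), November (30): 31 + 31 + 30 + 31 + 30 = 153 days.
December 1–11, 1843: 11 days.
Total: 17 + 153 + 11 = 181 days.
181 mod 7 = 6, so 6 days after Tuesday is Monday.

Monday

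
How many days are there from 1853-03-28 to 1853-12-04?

251

March 1853: 31 − 28 = 3 days remain.
Then April (30), May (31), June (30), July (31), August (31), September (30), October (31), November (30): 30 + 31 + 30 + 31 + 31 + 30 + 31 + 30 = 244 days.
December 1–4, 1853: 4 days.
Total: 3 + 244 + 4 = 251 days.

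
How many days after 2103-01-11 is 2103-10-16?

278

January 2103: 31 − 11 = 20 days remain.
Then February 2103 (28), March (31), April (30), May (31), June (30), July (31), August (31), September (30): 28 + 31 + 30 + 31 + 30 + 31 + 31 + 30 = 242 days.
October 1–16, 2103: 16 days.
Total: 20 + 242 + 16 = 278 days.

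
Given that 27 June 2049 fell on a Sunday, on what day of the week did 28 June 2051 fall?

Wednesday

June 27, 2049 → June 27, 2050: 365 days.
June 27, 2050 → June 27, 2051: 365 days.
Within June 2051: 28 − 27 = 1 day.
Total: 731 days.
731 mod 7 = 3, so 3 days after Sunday is Wednesday.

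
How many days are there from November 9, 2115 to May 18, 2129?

4939

Day-of-year of November 9, 2115: 313.
Day-of-year of May 18, 2129: 138.
2115 has 365 days, so 365 − 313 = 52 days remain in 2115.
Full years 2116–2128: 9 common + 4 leap = 9×365 + 4×366 = 4749 days.
Total: 52 + 4749 + 138 = 4939 days.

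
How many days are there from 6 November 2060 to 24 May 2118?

Day-of-year of November 6, 2060: 311.
Day-of-year of May 24, 2118: 144.
2060 has 366 days, so 366 − 311 = 55 days remain in 2060.
Full years 2061–2117: 44 common + 13 leap = 44×365 + 13×366 = 20818 days.
Total: 55 + 20818 + 144 = 21017 days.

21017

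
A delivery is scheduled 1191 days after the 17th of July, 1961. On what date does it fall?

the 20th of October, 1964

Count 1191 days after July 17, 1961:
Day-of-year of July 17, 1961: 198.
Day-of-year of October 20, 1964: 294.
1961 has 365 days, so 365 − 198 = 167 days remain in 1961.
Full years: 1962: 365; 1963: 365. Sum = 730.
Total: 167 + 730 + 294 = 1191 days.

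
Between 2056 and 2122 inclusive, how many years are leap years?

Years divisible by 4: 2056, 2060, …, 2120 — 17 in all.
Of these, 2100 is divisible by 100 but not 400, so not leap.
Leap years: 17 − 1 = 16.

16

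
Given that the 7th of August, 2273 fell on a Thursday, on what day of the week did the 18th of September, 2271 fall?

Count forward from the earlier date (September 18, 2271) to the later (August 7, 2273):
September 2271: 30 − 18 = 12 days remain.
Then 22 full months totalling 670 days.
August 1–7, 2273: 7 days.
Total: 12 + 670 + 7 = 689 days.
689 mod 7 = 3, so 3 days before Thursday is Monday.

Monday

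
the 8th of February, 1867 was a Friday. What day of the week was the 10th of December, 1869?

February 8, 1867 → February 8, 1868: 365 days.
February 8, 1868 → February 8, 1869: 366 days (1868 is a leap year).
February 1869: 28 − 8 = 20 days remain (1869 is not a leap year, so February has 28 days).
Then 9 full months totalling 275 days.
December 1–10, 1869: 10 days.
Residual: 305 days.
Total: 1036 days.
1036 is a multiple of 7, so the 10th of December, 1869 falls on the same weekday: Friday.

Friday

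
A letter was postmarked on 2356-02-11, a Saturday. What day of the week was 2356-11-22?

Thursday

February 2356: 29 − 11 = 18 days remain (2356 is a leap year, so February has 29 days).
Then March (31), April (30), May (31), June (30), July (31), August (31), September (30), October (31): 31 + 30 + 31 + 30 + 31 + 31 + 30 + 31 = 245 days.
November 1–22, 2356: 22 days.
Total: 18 + 245 + 22 = 285 days.
285 mod 7 = 5, so 5 days after Saturday is Thursday.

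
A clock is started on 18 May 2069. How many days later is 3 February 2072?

991

Day-of-year of May 18, 2069: 138.
Day-of-year of February 3, 2072: 34.
2069 has 365 days, so 365 − 138 = 227 days remain in 2069.
Full years: 2070: 365; 2071: 365. Sum = 730.
Total: 227 + 730 + 34 = 991 days.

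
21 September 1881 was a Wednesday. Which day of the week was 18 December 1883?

September 21, 1881 → September 21, 1882: 365 days.
September 21, 1882 → September 21, 1883: 365 days.
September 1883: 30 − 21 = 9 days remain.
Then October (31), November (30): 31 + 30 = 61 days.
December 1–18, 1883: 18 days.
Residual: 88 days.
Total: 818 days.
818 mod 7 = 6, so 6 days after Wednesday is Tuesday.

Tuesday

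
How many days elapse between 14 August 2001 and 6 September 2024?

Day-of-year of August 14, 2001: 226.
Day-of-year of September 6, 2024: 250.
2001 has 365 days, so 365 − 226 = 139 days remain in 2001.
Full years 2002–2023: 17 common + 5 leap = 17×365 + 5×366 = 8035 days.
Total: 139 + 8035 + 250 = 8424 days.

8424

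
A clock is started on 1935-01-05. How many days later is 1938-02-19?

Day-of-year of January 5, 1935: 5.
Day-of-year of February 19, 1938: 50.
1935 has 365 days, so 365 − 5 = 360 days remain in 1935.
Full years: 1936: 366; 1937: 365. Sum = 731.
Total: 360 + 731 + 50 = 1141 days.

1141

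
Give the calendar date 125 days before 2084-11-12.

2084-07-10

Count 125 days before November 12, 2084:
July 2084: 31 − 10 = 21 days remain.
Then August (31), September (30), October (31): 31 + 30 + 31 = 92 days.
November 1–12, 2084: 12 days.
Total: 21 + 92 + 12 = 125 days.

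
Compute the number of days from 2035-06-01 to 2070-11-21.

From June 1, 2035 to June 1, 2070: 35 years, of which 9 contain a Feb 29 — 26×365 + 9×366 = 12784 days.
June 2070: 30 − 1 = 29 days remain.
Then July (31), August (31), September (30), October (31): 31 + 31 + 30 + 31 = 123 days.
November 1–21, 2070: 21 days.
Residual: 173 days.
Total: 12957 days.

12957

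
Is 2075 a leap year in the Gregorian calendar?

No

2075 is not a leap year.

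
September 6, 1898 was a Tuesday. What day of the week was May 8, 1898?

Sunday

Count forward from the earlier date (May 8, 1898) to the later (September 6, 1898):
May 1898: 31 − 8 = 23 days remain.
Then June (30), July (31), August (31): 30 + 31 + 31 = 92 days.
September 1–6, 1898: 6 days.
Total: 23 + 92 + 6 = 121 days.
121 mod 7 = 2, so 2 days before Tuesday is Sunday.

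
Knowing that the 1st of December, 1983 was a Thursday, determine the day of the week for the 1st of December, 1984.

Saturday

December 1983: 31 − 1 = 30 days remain.
Then 11 full months totalling 335 days.
December 1, 1984: 1 day.
Total: 30 + 335 + 1 = 366 days.
366 mod 7 = 2, so 2 days after Thursday is Saturday.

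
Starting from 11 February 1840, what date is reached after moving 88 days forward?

9 May 1840

Count 88 days after February 11, 1840:
February 1840: 29 − 11 = 18 days remain (1840 is a leap year, so February has 29 days).
Then March (31), April (30): 31 + 30 = 61 days.
May 1–9, 1840: 9 days.
Total: 18 + 61 + 9 = 88 days.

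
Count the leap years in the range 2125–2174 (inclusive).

12

Years divisible by 4 in [2125, 2174]: 2128, 2132, 2136, 2140, 2144, 2148, 2152, 2156, 2160, 2164, 2168, 2172.
No century exceptions apply. Count: 12.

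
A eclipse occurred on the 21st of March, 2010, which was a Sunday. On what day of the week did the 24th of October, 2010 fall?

March 2010: 31 − 21 = 10 days remain.
Then April (30), May (31), June (30), July (31), August (31), September (30): 30 + 31 + 30 + 31 + 31 + 30 = 183 days.
October 1–24, 2010: 24 days.
Total: 10 + 183 + 24 = 217 days.
217 is a multiple of 7, so the 24th of October, 2010 falls on the same weekday: Sunday.

Sunday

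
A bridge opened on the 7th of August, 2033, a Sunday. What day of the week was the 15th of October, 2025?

Wednesday

Count forward from the earlier date (October 15, 2025) to the later (August 7, 2033):
Day-of-year of October 15, 2025: 288.
Day-of-year of August 7, 2033: 219.
2025 has 365 days, so 365 − 288 = 77 days remain in 2025.
Full years 2026–2032: 5 common + 2 leap = 5×365 + 2×366 = 2557 days.
Total: 77 + 2557 + 219 = 2853 days.
2853 mod 7 = 4, so 4 days before Sunday is Wednesday.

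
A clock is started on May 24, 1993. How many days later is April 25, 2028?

From May 24, 1993 to May 24, 2027: 34 years, of which 8 contain a Feb 29 — 26×365 + 8×366 = 12418 days.
(2000 is a leap year (divisible by 400).)
May 2027: 31 − 24 = 7 days remain.
Then 10 full months totalling 305 days.
April 1–25, 2028: 25 days.
Residual: 337 days.
Total: 12755 days.

12755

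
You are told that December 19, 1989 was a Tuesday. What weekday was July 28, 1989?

Friday

Count forward from the earlier date (July 28, 1989) to the later (December 19, 1989):
July 1989: 31 − 28 = 3 days remain.
Then August (31), September (30), October (31), November (30): 31 + 30 + 31 + 30 = 122 days.
December 1–19, 1989: 19 days.
Total: 3 + 122 + 19 = 144 days.
144 mod 7 = 4, so 4 days before Tuesday is Friday.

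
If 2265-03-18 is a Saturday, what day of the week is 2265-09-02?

March 2265: 31 − 18 = 13 days remain.
Then April (30), May (31), June (30), July (31), August (31): 30 + 31 + 30 + 31 + 31 = 153 days.
September 1–2, 2265: 2 days.
Total: 13 + 153 + 2 = 168 days.
168 is a multiple of 7, so 2265-09-02 falls on the same weekday: Saturday.

Saturday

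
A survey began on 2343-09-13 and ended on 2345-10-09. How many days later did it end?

September 2343: 30 − 13 = 17 days remain.
Then 24 full months totalling 731 days.
October 1–9, 2345: 9 days.
Total: 17 + 731 + 9 = 757 days.

757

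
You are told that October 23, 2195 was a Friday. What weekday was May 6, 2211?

From October 23, 2195 to October 23, 2210: 15 years, of which 3 contain a Feb 29 — 12×365 + 3×366 = 5478 days.
(2200 is not a leap year (divisible by 100 but not 400).)
October 2210: 31 − 23 = 8 days remain.
Then November (30), December (31), January (31), February 2211 (28), March (31), April (30): 30 + 31 + 31 + 28 + 31 + 30 = 181 days.
May 1–6, 2211: 6 days.
Residual: 195 days.
Total: 5673 days.
5673 mod 7 = 3, so 3 days after Friday is Monday.

Monday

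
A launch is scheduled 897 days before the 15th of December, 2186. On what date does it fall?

the 1st of July, 2184

Count 897 days before December 15, 2186:
Day-of-year of July 1, 2184: 183.
Day-of-year of December 15, 2186: 349.
2184 has 366 days, so 366 − 183 = 183 days remain in 2184.
Full years: 2185: 365. Sum = 365.
Total: 183 + 365 + 349 = 897 days.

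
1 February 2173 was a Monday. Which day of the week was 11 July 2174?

Day-of-year of February 1, 2173: 32.
Day-of-year of July 11, 2174: 192.
2173 has 365 days, so 365 − 32 = 333 days remain in 2173.
Total: 333 + 192 = 525 days.
525 is a multiple of 7, so 11 July 2174 falls on the same weekday: Monday.

Monday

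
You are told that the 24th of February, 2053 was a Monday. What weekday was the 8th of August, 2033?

Count forward from the earlier date (August 8, 2033) to the later (February 24, 2053):
From August 8, 2033 to August 8, 2052: 19 years, of which 5 contain a Feb 29 — 14×365 + 5×366 = 6940 days.
August 2052: 31 − 8 = 23 days remain.
Then September (30), October (31), November (30), December (31), January (31): 30 + 31 + 30 + 31 + 31 = 153 days.
February 1–24, 2053: 24 days (2053 is not a leap year).
Residual: 200 days.
Total: 7140 days.
7140 is a multiple of 7, so the 8th of August, 2033 falls on the same weekday: Monday.

Monday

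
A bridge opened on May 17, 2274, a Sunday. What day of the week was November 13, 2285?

Friday

Day-of-year of May 17, 2274: 137.
Day-of-year of November 13, 2285: 317.
2274 has 365 days, so 365 − 137 = 228 days remain in 2274.
Full years 2275–2284: 7 common + 3 leap = 7×365 + 3×366 = 3653 days.
Total: 228 + 3653 + 317 = 4198 days.
4198 mod 7 = 5, so 5 days after Sunday is Friday.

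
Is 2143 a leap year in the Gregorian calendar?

2143 is not a leap year.

No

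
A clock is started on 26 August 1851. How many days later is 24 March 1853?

576

August 1851: 31 − 26 = 5 days remain.
Then 18 full months totalling 547 days.
March 1–24, 1853: 24 days.
Total: 5 + 547 + 24 = 576 days.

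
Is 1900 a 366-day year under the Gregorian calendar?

No

1900 is not a leap year (divisible by 100 but not 400).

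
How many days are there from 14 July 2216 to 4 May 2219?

Day-of-year of July 14, 2216: 196.
Day-of-year of May 4, 2219: 124.
2216 has 366 days, so 366 − 196 = 170 days remain in 2216.
Full years: 2217: 365; 2218: 365. Sum = 730.
Total: 170 + 730 + 124 = 1024 days.

1024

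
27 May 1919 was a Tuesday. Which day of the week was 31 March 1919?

Count forward from the earlier date (March 31, 1919) to the later (May 27, 1919):
March 1919: 31 − 31 = 0 days remain.
Then April (30): 30 days.
May 1–27, 1919: 27 days.
Total: 0 + 30 + 27 = 57 days.
57 mod 7 = 1, so 1 day before Tuesday is Monday.

Monday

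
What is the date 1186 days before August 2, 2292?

May 4, 2289

Count 1186 days before August 2, 2292:
May 4, 2289 → May 4, 2290: 365 days.
May 4, 2290 → May 4, 2291: 365 days.
May 4, 2291 → May 4, 2292: 366 days (2292 is a leap year).
May 2292: 31 − 4 = 27 days remain.
Then June (30), July (31): 30 + 31 = 61 days.
August 1–2, 2292: 2 days.
Residual: 90 days.
Total: 1186 days.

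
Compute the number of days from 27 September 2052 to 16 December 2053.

445

September 27, 2052 → September 27, 2053: 365 days.
September 2053: 30 − 27 = 3 days remain.
Then October (31), November (30): 31 + 30 = 61 days.
December 1–16, 2053: 16 days.
Residual: 80 days.
Total: 445 days.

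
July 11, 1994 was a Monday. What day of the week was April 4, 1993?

Sunday

Count forward from the earlier date (April 4, 1993) to the later (July 11, 1994):
April 4, 1993 → April 4, 1994: 365 days.
April 1994: 30 − 4 = 26 days remain.
Then May (31), June (30): 31 + 30 = 61 days.
July 1–11, 1994: 11 days.
Residual: 98 days.
Total: 463 days.
463 mod 7 = 1, so 1 day before Monday is Sunday.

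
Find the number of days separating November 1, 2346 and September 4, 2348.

673

Day-of-year of November 1, 2346: 305.
Day-of-year of September 4, 2348: 248.
2346 has 365 days, so 365 − 305 = 60 days remain in 2346.
Full years: 2347: 365. Sum = 365.
Total: 60 + 365 + 248 = 673 days.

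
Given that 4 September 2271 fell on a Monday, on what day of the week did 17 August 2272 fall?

Saturday

September 2271: 30 − 4 = 26 days remain.
Then 10 full months totalling 305 days.
August 1–17, 2272: 17 days.
Total: 26 + 305 + 17 = 348 days.
348 mod 7 = 5, so 5 days after Monday is Saturday.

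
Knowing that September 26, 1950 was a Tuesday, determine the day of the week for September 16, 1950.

Saturday

Count forward from the earlier date (September 16, 1950) to the later (September 26, 1950):
Within September 1950: 26 − 16 = 10 days.
10 mod 7 = 3, so 3 days before Tuesday is Saturday.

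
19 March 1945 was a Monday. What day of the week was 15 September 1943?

Count forward from the earlier date (September 15, 1943) to the later (March 19, 1945):
Day-of-year of September 15, 1943: 258.
Day-of-year of March 19, 1945: 78.
1943 has 365 days, so 365 − 258 = 107 days remain in 1943.
Full years: 1944: 366. Sum = 366.
Total: 107 + 366 + 78 = 551 days.
551 mod 7 = 5, so 5 days before Monday is Wednesday.

Wednesday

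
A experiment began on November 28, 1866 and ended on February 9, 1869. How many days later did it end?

804

Day-of-year of November 28, 1866: 332.
Day-of-year of February 9, 1869: 40.
1866 has 365 days, so 365 − 332 = 33 days remain in 1866.
Full years: 1867: 365; 1868: 366. Sum = 731.
Total: 33 + 731 + 40 = 804 days.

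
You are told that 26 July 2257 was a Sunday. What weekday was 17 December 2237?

Count forward from the earlier date (December 17, 2237) to the later (July 26, 2257):
From December 17, 2237 to December 17, 2256: 19 years, of which 5 contain a Feb 29 — 14×365 + 5×366 = 6940 days.
December 2256: 31 − 17 = 14 days remain.
Then January (31), February 2257 (28), March (31), April (30), May (31), June (30): 31 + 28 + 31 + 30 + 31 + 30 = 181 days.
July 1–26, 2257: 26 days.
Residual: 221 days.
Total: 7161 days.
7161 is a multiple of 7, so 17 December 2237 falls on the same weekday: Sunday.

Sunday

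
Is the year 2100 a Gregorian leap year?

2100 is not a leap year (divisible by 100 but not 400).

No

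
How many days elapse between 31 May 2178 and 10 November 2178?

May 2178: 31 − 31 = 0 days remain.
Then June (30), July (31), August (31), September (30), October (31): 30 + 31 + 31 + 30 + 31 = 153 days.
November 1–10, 2178: 10 days.
Total: 0 + 153 + 10 = 163 days.

163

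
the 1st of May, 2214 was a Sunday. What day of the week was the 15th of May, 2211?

Count forward from the earlier date (May 15, 2211) to the later (May 1, 2214):
Day-of-year of May 15, 2211: 135.
Day-of-year of May 1, 2214: 121.
2211 has 365 days, so 365 − 135 = 230 days remain in 2211.
Full years: 2212: 366; 2213: 365. Sum = 731.
Total: 230 + 731 + 121 = 1082 days.
1082 mod 7 = 4, so 4 days before Sunday is Wednesday.

Wednesday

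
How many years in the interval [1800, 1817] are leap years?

4

Years divisible by 4 in [1800, 1817]: 1800, 1804, 1808, 1812, 1816.
Of these, 1800 is divisible by 100 but not 400, so not leap.
Leap years: 5 − 1 = 4.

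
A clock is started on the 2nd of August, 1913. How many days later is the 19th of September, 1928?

From August 2, 1913 to August 2, 1928: 15 years, of which 4 contain a Feb 29 — 11×365 + 4×366 = 5479 days.
August 1928: 31 − 2 = 29 days remain.
September 1–19, 1928: 19 days.
Residual: 48 days.
Total: 5527 days.

5527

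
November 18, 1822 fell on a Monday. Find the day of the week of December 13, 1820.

Wednesday

Count forward from the earlier date (December 13, 1820) to the later (November 18, 1822):
December 1820: 31 − 13 = 18 days remain.
Then 22 full months totalling 669 days.
November 1–18, 1822: 18 days.
Total: 18 + 669 + 18 = 705 days.
705 mod 7 = 5, so 5 days before Monday is Wednesday.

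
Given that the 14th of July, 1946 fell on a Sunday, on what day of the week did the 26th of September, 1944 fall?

Count forward from the earlier date (September 26, 1944) to the later (July 14, 1946):
Day-of-year of September 26, 1944: 270.
Day-of-year of July 14, 1946: 195.
1944 has 366 days, so 366 − 270 = 96 days remain in 1944.
Full years: 1945: 365. Sum = 365.
Total: 96 + 365 + 195 = 656 days.
656 mod 7 = 5, so 5 days before Sunday is Tuesday.

Tuesday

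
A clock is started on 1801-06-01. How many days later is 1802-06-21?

June 1, 1801 → June 1, 1802: 365 days.
Within June 1802: 21 − 1 = 20 days.
Total: 385 days.

385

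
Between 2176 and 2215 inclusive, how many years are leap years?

9

Years divisible by 4 in [2176, 2215]: 2176, 2180, 2184, 2188, 2192, 2196, 2200, 2204, 2208, 2212.
Of these, 2200 is divisible by 100 but not 400, so not leap.
Leap years: 10 − 1 = 9.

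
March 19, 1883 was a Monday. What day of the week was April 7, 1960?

Day-of-year of March 19, 1883: 78.
Day-of-year of April 7, 1960: 98.
1883 has 365 days, so 365 − 78 = 287 days remain in 1883.
Full years 1884–1959: 58 common + 18 leap = 58×365 + 18×366 = 27758 days.
Total: 287 + 27758 + 98 = 28143 days.
28143 mod 7 = 3, so 3 days after Monday is Thursday.

Thursday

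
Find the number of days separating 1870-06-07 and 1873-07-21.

1140

Day-of-year of June 7, 1870: 158.
Day-of-year of July 21, 1873: 202.
1870 has 365 days, so 365 − 158 = 207 days remain in 1870.
Full years: 1871: 365; 1872: 366. Sum = 731.
Total: 207 + 731 + 202 = 1140 days.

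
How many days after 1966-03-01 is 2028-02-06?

22622

Day-of-year of March 1, 1966: 60.
Day-of-year of February 6, 2028: 37.
1966 has 365 days, so 365 − 60 = 305 days remain in 1966.
Full years 1967–2027: 46 common + 15 leap = 46×365 + 15×366 = 22280 days.
Total: 305 + 22280 + 37 = 22622 days.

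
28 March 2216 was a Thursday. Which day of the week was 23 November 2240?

Day-of-year of March 28, 2216: 88.
Day-of-year of November 23, 2240: 328.
2216 has 366 days, so 366 − 88 = 278 days remain in 2216.
Full years 2217–2239: 18 common + 5 leap = 18×365 + 5×366 = 8400 days.
Total: 278 + 8400 + 328 = 9006 days.
9006 mod 7 = 4, so 4 days after Thursday is Monday.

Monday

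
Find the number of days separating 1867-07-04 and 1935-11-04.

From July 4, 1867 to July 4, 1935: 68 years, of which 16 contain a Feb 29 — 52×365 + 16×366 = 24836 days.
(1900 is not a leap year (divisible by 100 but not 400).)
July 1935: 31 − 4 = 27 days remain.
Then August (31), September (30), October (31): 31 + 30 + 31 = 92 days.
November 1–4, 1935: 4 days.
Residual: 123 days.
Total: 24959 days.

24959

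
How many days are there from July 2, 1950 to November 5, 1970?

Day-of-year of July 2, 1950: 183.
Day-of-year of November 5, 1970: 309.
1950 has 365 days, so 365 − 183 = 182 days remain in 1950.
Full years 1951–1969: 14 common + 5 leap = 14×365 + 5×366 = 6940 days.
Total: 182 + 6940 + 309 = 7431 days.

7431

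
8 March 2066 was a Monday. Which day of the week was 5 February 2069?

March 8, 2066 → March 8, 2067: 365 days.
March 8, 2067 → March 8, 2068: 366 days (2068 is a leap year).
March 2068: 31 − 8 = 23 days remain.
Then 10 full months totalling 306 days.
February 1–5, 2069: 5 days (2069 is not a leap year).
Residual: 334 days.
Total: 1065 days.
1065 mod 7 = 1, so 1 day after Monday is Tuesday.

Tuesday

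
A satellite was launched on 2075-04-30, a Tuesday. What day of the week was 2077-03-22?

April 2075: 30 − 30 = 0 days remain.
Then 22 full months totalling 670 days.
March 1–22, 2077: 22 days.
Total: 0 + 670 + 22 = 692 days.
692 mod 7 = 6, so 6 days after Tuesday is Monday.

Monday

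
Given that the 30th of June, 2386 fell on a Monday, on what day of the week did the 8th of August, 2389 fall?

Tuesday

Day-of-year of June 30, 2386: 181.
Day-of-year of August 8, 2389: 220.
2386 has 365 days, so 365 − 181 = 184 days remain in 2386.
Full years: 2387: 365; 2388: 366. Sum = 731.
Total: 184 + 731 + 220 = 1135 days.
1135 mod 7 = 1, so 1 day after Monday is Tuesday.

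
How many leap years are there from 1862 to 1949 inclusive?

Years divisible by 4: 1864, 1868, …, 1948 — 22 in all.
Of these, 1900 is divisible by 100 but not 400, so not leap.
Leap years: 22 − 1 = 21.

21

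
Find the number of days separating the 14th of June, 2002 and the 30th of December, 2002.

June 2002: 30 − 14 = 16 days remain.
Then July (31), August (31), September (30), October (31), November (30): 31 + 31 + 30 + 31 + 30 = 153 days.
December 1–30, 2002: 30 days.
Total: 16 + 153 + 30 = 199 days.

199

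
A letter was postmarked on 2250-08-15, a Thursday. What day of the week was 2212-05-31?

Count forward from the earlier date (May 31, 2212) to the later (August 15, 2250):
Day-of-year of May 31, 2212: 152.
Day-of-year of August 15, 2250: 227.
2212 has 366 days, so 366 − 152 = 214 days remain in 2212.
Full years 2213–2249: 28 common + 9 leap = 28×365 + 9×366 = 13514 days.
Total: 214 + 13514 + 227 = 13955 days.
13955 mod 7 = 4, so 4 days before Thursday is Sunday.

Sunday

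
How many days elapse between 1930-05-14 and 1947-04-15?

6180

Day-of-year of May 14, 1930: 134.
Day-of-year of April 15, 1947: 105.
1930 has 365 days, so 365 − 134 = 231 days remain in 1930.
Full years 1931–1946: 12 common + 4 leap = 12×365 + 4×366 = 5844 days.
Total: 231 + 5844 + 105 = 6180 days.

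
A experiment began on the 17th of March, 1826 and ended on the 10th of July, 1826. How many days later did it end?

March 1826: 31 − 17 = 14 days remain.
Then April (30), May (31), June (30): 30 + 31 + 30 = 91 days.
July 1–10, 1826: 10 days.
Total: 14 + 91 + 10 = 115 days.

115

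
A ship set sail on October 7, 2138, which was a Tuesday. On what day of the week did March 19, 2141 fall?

October 7, 2138 → October 7, 2139: 365 days.
October 7, 2139 → October 7, 2140: 366 days (2140 is a leap year).
October 2140: 31 − 7 = 24 days remain.
Then November (30), December (31), January (31), February 2141 (28): 30 + 31 + 31 + 28 = 120 days.
March 1–19, 2141: 19 days.
Residual: 163 days.
Total: 894 days.
894 mod 7 = 5, so 5 days after Tuesday is Sunday.

Sunday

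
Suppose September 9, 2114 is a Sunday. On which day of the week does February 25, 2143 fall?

From September 9, 2114 to September 9, 2142: 28 years, of which 7 contain a Feb 29 — 21×365 + 7×366 = 10227 days.
September 2142: 30 − 9 = 21 days remain.
Then October (31), November (30), December (31), January (31): 31 + 30 + 31 + 31 = 123 days.
February 1–25, 2143: 25 days (2143 is not a leap year).
Residual: 169 days.
Total: 10396 days.
10396 mod 7 = 1, so 1 day after Sunday is Monday.

Monday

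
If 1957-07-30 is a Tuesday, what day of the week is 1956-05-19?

Saturday

Count forward from the earlier date (May 19, 1956) to the later (July 30, 1957):
Day-of-year of May 19, 1956: 140.
Day-of-year of July 30, 1957: 211.
1956 has 366 days, so 366 − 140 = 226 days remain in 1956.
Total: 226 + 211 = 437 days.
437 mod 7 = 3, so 3 days before Tuesday is Saturday.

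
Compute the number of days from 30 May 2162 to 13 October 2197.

Day-of-year of May 30, 2162: 150.
Day-of-year of October 13, 2197: 286.
2162 has 365 days, so 365 − 150 = 215 days remain in 2162.
Full years 2163–2196: 25 common + 9 leap = 25×365 + 9×366 = 12419 days.
Total: 215 + 12419 + 286 = 12920 days.

12920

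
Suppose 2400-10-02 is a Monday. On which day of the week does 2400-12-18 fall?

October 2400: 31 − 2 = 29 days remain.
Then November (30): 30 days.
December 1–18, 2400: 18 days.
Total: 29 + 30 + 18 = 77 days.
77 is a multiple of 7, so 2400-12-18 falls on the same weekday: Monday.

Monday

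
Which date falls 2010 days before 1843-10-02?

1838-04-01

Count 2010 days before October 2, 1843:
April 1, 1838 → April 1, 1839: 365 days.
April 1, 1839 → April 1, 1840: 366 days (1840 is a leap year).
April 1, 1840 → April 1, 1841: 365 days.
April 1, 1841 → April 1, 1842: 365 days.
April 1, 1842 → April 1, 1843: 365 days.
April 1843: 30 − 1 = 29 days remain.
Then May (31), June (30), July (31), August (31), September (30): 31 + 30 + 31 + 31 + 30 = 153 days.
October 1–2, 1843: 2 days.
Residual: 184 days.
Total: 2010 days.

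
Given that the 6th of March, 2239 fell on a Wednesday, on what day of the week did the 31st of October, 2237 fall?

Tuesday

Count forward from the earlier date (October 31, 2237) to the later (March 6, 2239):
October 31, 2237 → October 31, 2238: 365 days.
October 2238: 31 − 31 = 0 days remain.
Then November (30), December (31), January (31), February 2239 (28): 30 + 31 + 31 + 28 = 120 days.
March 1–6, 2239: 6 days.
Residual: 126 days.
Total: 491 days.
491 mod 7 = 1, so 1 day before Wednesday is Tuesday.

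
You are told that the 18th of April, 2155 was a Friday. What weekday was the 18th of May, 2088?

Tuesday

Count forward from the earlier date (May 18, 2088) to the later (April 18, 2155):
From May 18, 2088 to May 18, 2154: 66 years, of which 15 contain a Feb 29 — 51×365 + 15×366 = 24105 days.
(2100 is not a leap year (divisible by 100 but not 400).)
May 2154: 31 − 18 = 13 days remain.
Then 10 full months totalling 304 days.
April 1–18, 2155: 18 days.
Residual: 335 days.
Total: 24440 days.
24440 mod 7 = 3, so 3 days before Friday is Tuesday.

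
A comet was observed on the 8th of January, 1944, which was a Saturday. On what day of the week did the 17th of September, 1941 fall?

Wednesday

Count forward from the earlier date (September 17, 1941) to the later (January 8, 1944):
Day-of-year of September 17, 1941: 260.
Day-of-year of January 8, 1944: 8.
1941 has 365 days, so 365 − 260 = 105 days remain in 1941.
Full years: 1942: 365; 1943: 365. Sum = 730.
Total: 105 + 730 + 8 = 843 days.
843 mod 7 = 3, so 3 days before Saturday is Wednesday.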